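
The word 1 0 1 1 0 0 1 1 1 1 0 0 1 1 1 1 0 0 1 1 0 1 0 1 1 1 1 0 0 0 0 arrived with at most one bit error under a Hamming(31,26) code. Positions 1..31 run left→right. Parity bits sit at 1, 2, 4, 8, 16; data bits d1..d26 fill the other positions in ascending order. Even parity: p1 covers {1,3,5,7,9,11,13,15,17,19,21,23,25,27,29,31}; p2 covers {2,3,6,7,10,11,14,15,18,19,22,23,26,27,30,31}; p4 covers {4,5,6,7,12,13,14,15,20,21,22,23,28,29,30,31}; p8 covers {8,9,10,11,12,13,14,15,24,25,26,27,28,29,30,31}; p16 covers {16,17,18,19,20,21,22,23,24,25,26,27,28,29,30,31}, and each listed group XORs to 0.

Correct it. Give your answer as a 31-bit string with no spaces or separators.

1011000111001111001101011110000

s1 (pos 1,3,5,7,9,11,13,15,17,19,21,23,25,27,29,31): 1⊕1⊕0⊕1⊕1⊕0⊕1⊕1⊕0⊕1⊕0⊕0⊕1⊕1⊕0⊕0 = 1
s2 (pos 2,3,6,7,10,11,14,15,18,19,22,23,26,27,30,31): 0⊕1⊕0⊕1⊕1⊕0⊕1⊕1⊕0⊕1⊕1⊕0⊕1⊕1⊕0⊕0 = 1
s4 (pos 4,5,6,7,12,13,14,15,20,21,22,23,28,29,30,31): 1⊕0⊕0⊕1⊕0⊕1⊕1⊕1⊕1⊕0⊕1⊕0⊕0⊕0⊕0⊕0 = 1
s8 (pos 8,9,10,11,12,13,14,15,24,25,26,27,28,29,30,31): 1⊕1⊕1⊕0⊕0⊕1⊕1⊕1⊕1⊕1⊕1⊕1⊕0⊕0⊕0⊕0 = 0
s16 (pos 16,17,18,19,20,21,22,23,24,25,26,27,28,29,30,31): 1⊕0⊕0⊕1⊕1⊕0⊕1⊕0⊕1⊕1⊕1⊕1⊕0⊕0⊕0⊕0 = 0
Syndrome s16…s1 = 00111 → error at position 7.
Flip position 7: 1011001111001111001101011110000 → 1011000111001111001101011110000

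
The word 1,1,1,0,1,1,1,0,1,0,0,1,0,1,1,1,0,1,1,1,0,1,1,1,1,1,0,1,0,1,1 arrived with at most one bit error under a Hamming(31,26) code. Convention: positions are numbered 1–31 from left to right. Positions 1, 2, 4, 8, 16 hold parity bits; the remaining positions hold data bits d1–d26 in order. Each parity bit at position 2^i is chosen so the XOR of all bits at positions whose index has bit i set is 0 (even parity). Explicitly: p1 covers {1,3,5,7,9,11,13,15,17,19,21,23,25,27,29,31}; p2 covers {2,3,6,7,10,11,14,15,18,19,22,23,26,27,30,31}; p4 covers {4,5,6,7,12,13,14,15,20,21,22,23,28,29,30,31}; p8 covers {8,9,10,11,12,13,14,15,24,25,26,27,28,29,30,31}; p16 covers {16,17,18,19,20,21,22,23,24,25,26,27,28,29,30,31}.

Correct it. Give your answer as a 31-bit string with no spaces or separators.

s1 (pos 1,3,5,7,9,11,13,15,17,19,21,23,25,27,29,31): 1⊕1⊕1⊕1⊕1⊕0⊕0⊕1⊕0⊕1⊕0⊕1⊕1⊕0⊕0⊕1 = 0
s2 (pos 2,3,6,7,10,11,14,15,18,19,22,23,26,27,30,31): 1⊕1⊕1⊕1⊕0⊕0⊕1⊕1⊕1⊕1⊕1⊕1⊕1⊕0⊕1⊕1 = 1
s4 (pos 4,5,6,7,12,13,14,15,20,21,22,23,28,29,30,31): 0⊕1⊕1⊕1⊕1⊕0⊕1⊕1⊕1⊕0⊕1⊕1⊕1⊕0⊕1⊕1 = 0
s8 (pos 8,9,10,11,12,13,14,15,24,25,26,27,28,29,30,31): 0⊕1⊕0⊕0⊕1⊕0⊕1⊕1⊕1⊕1⊕1⊕0⊕1⊕0⊕1⊕1 = 0
s16 (pos 16,17,18,19,20,21,22,23,24,25,26,27,28,29,30,31): 1⊕0⊕1⊕1⊕1⊕0⊕1⊕1⊕1⊕1⊕1⊕0⊕1⊕0⊕1⊕1 = 0
Syndrome s16…s1 = 00010 → error at position 2.
Flip position 2: 1110111010010111011101111101011 → 1010111010010111011101111101011

1010111010010111011101111101011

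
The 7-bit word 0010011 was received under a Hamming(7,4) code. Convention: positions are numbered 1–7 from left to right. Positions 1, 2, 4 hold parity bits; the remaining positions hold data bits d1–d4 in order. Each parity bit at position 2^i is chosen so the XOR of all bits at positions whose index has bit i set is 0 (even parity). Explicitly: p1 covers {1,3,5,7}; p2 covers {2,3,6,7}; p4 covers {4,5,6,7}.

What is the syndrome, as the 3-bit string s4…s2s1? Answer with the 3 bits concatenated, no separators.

s1 (pos 1,3,5,7): 0⊕1⊕0⊕1 = 0
s2 (pos 2,3,6,7): 0⊕1⊕1⊕1 = 1
s4 (pos 4,5,6,7): 0⊕0⊕1⊕1 = 0
Syndrome s4…s1 = 010 → error at position 2.

010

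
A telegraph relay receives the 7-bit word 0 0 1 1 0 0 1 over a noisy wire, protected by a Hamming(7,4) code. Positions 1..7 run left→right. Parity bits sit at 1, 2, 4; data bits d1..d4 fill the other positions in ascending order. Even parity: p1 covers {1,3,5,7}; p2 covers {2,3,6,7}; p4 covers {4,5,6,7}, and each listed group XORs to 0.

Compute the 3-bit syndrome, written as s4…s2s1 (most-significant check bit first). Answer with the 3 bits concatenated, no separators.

s1 (pos 1,3,5,7): 0⊕1⊕0⊕1 = 0
s2 (pos 2,3,6,7): 0⊕1⊕0⊕1 = 0
s4 (pos 4,5,6,7): 1⊕0⊕0⊕1 = 0
Syndrome s4…s1 = 000 → no error.

000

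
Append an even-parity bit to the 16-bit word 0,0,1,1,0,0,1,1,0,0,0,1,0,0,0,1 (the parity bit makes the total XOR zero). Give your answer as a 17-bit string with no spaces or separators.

00110011000100010

XOR of the 16 data bits: 0⊕0⊕1⊕1⊕0⊕0⊕1⊕1⊕0⊕0⊕0⊕1⊕0⊕0⊕0⊕1 = 0
Parity bit = 0 (so all 17 bits XOR to 0).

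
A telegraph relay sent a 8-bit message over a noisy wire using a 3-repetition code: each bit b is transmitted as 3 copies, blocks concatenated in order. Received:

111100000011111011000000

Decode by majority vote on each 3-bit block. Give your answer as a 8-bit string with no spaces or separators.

10011100

Block 1 (111): 3 ones → 1
Block 2 (100): 1 one → 0
Block 3 (000): 0 ones → 0
Block 4 (011): 2 ones → 1
Block 5 (111): 3 ones → 1
Block 6 (011): 2 ones → 1
Block 7 (000): 0 ones → 0
Block 8 (000): 0 ones → 0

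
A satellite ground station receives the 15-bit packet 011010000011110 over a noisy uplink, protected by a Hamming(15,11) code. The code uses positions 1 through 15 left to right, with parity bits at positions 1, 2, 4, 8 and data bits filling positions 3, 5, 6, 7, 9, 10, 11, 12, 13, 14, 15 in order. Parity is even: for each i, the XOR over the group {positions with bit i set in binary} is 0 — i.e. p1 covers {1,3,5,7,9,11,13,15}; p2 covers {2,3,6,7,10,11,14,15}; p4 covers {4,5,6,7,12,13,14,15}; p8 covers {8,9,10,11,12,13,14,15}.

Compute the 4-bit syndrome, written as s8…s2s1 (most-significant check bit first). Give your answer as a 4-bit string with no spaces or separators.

s1 (pos 1,3,5,7,9,11,13,15): 0⊕1⊕1⊕0⊕0⊕1⊕1⊕0 = 0
s2 (pos 2,3,6,7,10,11,14,15): 1⊕1⊕0⊕0⊕0⊕1⊕1⊕0 = 0
s4 (pos 4,5,6,7,12,13,14,15): 0⊕1⊕0⊕0⊕1⊕1⊕1⊕0 = 0
s8 (pos 8,9,10,11,12,13,14,15): 0⊕0⊕0⊕1⊕1⊕1⊕1⊕0 = 0
Syndrome s8…s1 = 0000 → no error.

0000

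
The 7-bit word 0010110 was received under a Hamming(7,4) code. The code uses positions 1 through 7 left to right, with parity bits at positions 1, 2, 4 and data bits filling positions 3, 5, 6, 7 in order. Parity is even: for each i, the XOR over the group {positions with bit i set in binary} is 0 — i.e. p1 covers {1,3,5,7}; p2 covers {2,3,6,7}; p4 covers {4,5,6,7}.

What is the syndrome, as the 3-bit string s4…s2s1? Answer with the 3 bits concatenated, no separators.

000

s1 (pos 1,3,5,7): 0⊕1⊕1⊕0 = 0
s2 (pos 2,3,6,7): 0⊕1⊕1⊕0 = 0
s4 (pos 4,5,6,7): 0⊕1⊕1⊕0 = 0
Syndrome s4…s1 = 000 → no error.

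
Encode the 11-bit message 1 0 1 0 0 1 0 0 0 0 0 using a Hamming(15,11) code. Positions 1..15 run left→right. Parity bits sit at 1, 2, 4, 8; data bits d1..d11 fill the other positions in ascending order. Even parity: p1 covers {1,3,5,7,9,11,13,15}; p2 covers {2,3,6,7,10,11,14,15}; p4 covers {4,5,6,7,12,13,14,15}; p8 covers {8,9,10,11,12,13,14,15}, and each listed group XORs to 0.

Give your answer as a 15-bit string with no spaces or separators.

Place data at non-parity positions: p1 p2 1 p4 0 1 0 p8 0 1 0 0 0 0 0
p1 (pos 1,3,5,7,9,11,13,15): XOR of data positions = 1⊕0⊕0⊕0⊕0⊕0⊕0 = 1
p2 (pos 2,3,6,7,10,11,14,15): XOR of data positions = 1⊕1⊕0⊕1⊕0⊕0⊕0 = 1
p4 (pos 4,5,6,7,12,13,14,15): XOR of data positions = 0⊕1⊕0⊕0⊕0⊕0⊕0 = 1
p8 (pos 8,9,10,11,12,13,14,15): XOR of data positions = 0⊕1⊕0⊕0⊕0⊕0⊕0 = 1
Codeword: 111101010100000

111101010100000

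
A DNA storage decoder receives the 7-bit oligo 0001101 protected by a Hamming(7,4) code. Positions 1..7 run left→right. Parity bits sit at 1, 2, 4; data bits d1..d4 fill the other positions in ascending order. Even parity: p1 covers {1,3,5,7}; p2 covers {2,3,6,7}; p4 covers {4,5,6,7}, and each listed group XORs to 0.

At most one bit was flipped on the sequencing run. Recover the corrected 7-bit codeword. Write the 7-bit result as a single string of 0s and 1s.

0001111

s1 (pos 1,3,5,7): 0⊕0⊕1⊕1 = 0
s2 (pos 2,3,6,7): 0⊕0⊕0⊕1 = 1
s4 (pos 4,5,6,7): 1⊕1⊕0⊕1 = 1
Syndrome s4…s1 = 110 → error at position 6.
Flip position 6: 0001101 → 0001111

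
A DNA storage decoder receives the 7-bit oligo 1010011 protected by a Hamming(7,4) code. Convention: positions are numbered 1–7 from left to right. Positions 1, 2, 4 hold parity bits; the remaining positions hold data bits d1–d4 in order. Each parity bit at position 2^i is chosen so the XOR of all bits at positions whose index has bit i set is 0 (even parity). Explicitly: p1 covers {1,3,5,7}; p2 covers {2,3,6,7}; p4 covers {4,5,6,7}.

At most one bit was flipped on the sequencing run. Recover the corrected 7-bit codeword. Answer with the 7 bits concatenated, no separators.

1000011

s1 (pos 1,3,5,7): 1⊕1⊕0⊕1 = 1
s2 (pos 2,3,6,7): 0⊕1⊕1⊕1 = 1
s4 (pos 4,5,6,7): 0⊕0⊕1⊕1 = 0
Syndrome s4…s1 = 011 → error at position 3.
Flip position 3: 1010011 → 1000011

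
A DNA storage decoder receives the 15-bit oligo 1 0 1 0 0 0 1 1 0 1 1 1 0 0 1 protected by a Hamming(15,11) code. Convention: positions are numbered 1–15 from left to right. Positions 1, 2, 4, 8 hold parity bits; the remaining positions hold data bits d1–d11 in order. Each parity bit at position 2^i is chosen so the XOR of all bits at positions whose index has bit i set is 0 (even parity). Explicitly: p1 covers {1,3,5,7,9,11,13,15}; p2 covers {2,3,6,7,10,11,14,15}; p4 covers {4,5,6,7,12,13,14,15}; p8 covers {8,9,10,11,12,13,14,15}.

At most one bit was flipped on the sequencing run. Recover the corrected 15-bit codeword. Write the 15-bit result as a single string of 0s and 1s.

101000110111000

s1 (pos 1,3,5,7,9,11,13,15): 1⊕1⊕0⊕1⊕0⊕1⊕0⊕1 = 1
s2 (pos 2,3,6,7,10,11,14,15): 0⊕1⊕0⊕1⊕1⊕1⊕0⊕1 = 1
s4 (pos 4,5,6,7,12,13,14,15): 0⊕0⊕0⊕1⊕1⊕0⊕0⊕1 = 1
s8 (pos 8,9,10,11,12,13,14,15): 1⊕0⊕1⊕1⊕1⊕0⊕0⊕1 = 1
Syndrome s8…s1 = 1111 → error at position 15.
Flip position 15: 101000110111001 → 101000110111000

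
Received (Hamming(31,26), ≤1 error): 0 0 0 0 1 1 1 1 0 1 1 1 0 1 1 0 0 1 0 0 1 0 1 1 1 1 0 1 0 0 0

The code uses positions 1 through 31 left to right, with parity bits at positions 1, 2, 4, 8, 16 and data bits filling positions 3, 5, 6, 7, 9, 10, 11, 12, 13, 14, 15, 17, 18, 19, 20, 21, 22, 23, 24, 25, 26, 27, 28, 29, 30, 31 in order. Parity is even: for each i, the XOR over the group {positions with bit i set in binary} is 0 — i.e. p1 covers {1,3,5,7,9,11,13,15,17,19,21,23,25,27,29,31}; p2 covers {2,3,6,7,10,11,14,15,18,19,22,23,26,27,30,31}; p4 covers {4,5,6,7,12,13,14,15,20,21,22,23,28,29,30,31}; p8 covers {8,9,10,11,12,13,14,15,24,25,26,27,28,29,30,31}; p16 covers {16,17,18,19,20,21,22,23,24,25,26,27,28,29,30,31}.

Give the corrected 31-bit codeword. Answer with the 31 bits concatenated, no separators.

s1 (pos 1,3,5,7,9,11,13,15,17,19,21,23,25,27,29,31): 0⊕0⊕1⊕1⊕0⊕1⊕0⊕1⊕0⊕0⊕1⊕1⊕1⊕0⊕0⊕0 = 1
s2 (pos 2,3,6,7,10,11,14,15,18,19,22,23,26,27,30,31): 0⊕0⊕1⊕1⊕1⊕1⊕1⊕1⊕1⊕0⊕0⊕1⊕1⊕0⊕0⊕0 = 1
s4 (pos 4,5,6,7,12,13,14,15,20,21,22,23,28,29,30,31): 0⊕1⊕1⊕1⊕1⊕0⊕1⊕1⊕0⊕1⊕0⊕1⊕1⊕0⊕0⊕0 = 1
s8 (pos 8,9,10,11,12,13,14,15,24,25,26,27,28,29,30,31): 1⊕0⊕1⊕1⊕1⊕0⊕1⊕1⊕1⊕1⊕1⊕0⊕1⊕0⊕0⊕0 = 0
s16 (pos 16,17,18,19,20,21,22,23,24,25,26,27,28,29,30,31): 0⊕0⊕1⊕0⊕0⊕1⊕0⊕1⊕1⊕1⊕1⊕0⊕1⊕0⊕0⊕0 = 1
Syndrome s16…s1 = 10111 → error at position 23.
Flip position 23: 0000111101110110010010111101000 → 0000111101110110010010011101000

0000111101110110010010011101000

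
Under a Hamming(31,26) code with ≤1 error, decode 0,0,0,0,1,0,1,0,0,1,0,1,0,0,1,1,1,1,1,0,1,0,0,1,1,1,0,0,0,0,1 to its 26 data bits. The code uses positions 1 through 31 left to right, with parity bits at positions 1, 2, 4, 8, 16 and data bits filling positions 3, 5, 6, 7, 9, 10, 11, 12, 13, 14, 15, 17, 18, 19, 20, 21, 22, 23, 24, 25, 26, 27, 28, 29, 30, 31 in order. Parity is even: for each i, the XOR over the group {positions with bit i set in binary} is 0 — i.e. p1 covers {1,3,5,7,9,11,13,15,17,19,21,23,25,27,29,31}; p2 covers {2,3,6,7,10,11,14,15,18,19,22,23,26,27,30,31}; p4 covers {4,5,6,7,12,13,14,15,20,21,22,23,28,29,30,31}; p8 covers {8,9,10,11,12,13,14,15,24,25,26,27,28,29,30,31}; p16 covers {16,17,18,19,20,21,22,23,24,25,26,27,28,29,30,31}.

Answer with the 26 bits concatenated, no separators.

01010101001111010011000001

s1 (pos 1,3,5,7,9,11,13,15,17,19,21,23,25,27,29,31): 0⊕0⊕1⊕1⊕0⊕0⊕0⊕1⊕1⊕1⊕1⊕0⊕1⊕0⊕0⊕1 = 0
s2 (pos 2,3,6,7,10,11,14,15,18,19,22,23,26,27,30,31): 0⊕0⊕0⊕1⊕1⊕0⊕0⊕1⊕1⊕1⊕0⊕0⊕1⊕0⊕0⊕1 = 1
s4 (pos 4,5,6,7,12,13,14,15,20,21,22,23,28,29,30,31): 0⊕1⊕0⊕1⊕1⊕0⊕0⊕1⊕0⊕1⊕0⊕0⊕0⊕0⊕0⊕1 = 0
s8 (pos 8,9,10,11,12,13,14,15,24,25,26,27,28,29,30,31): 0⊕0⊕1⊕0⊕1⊕0⊕0⊕1⊕1⊕1⊕1⊕0⊕0⊕0⊕0⊕1 = 1
s16 (pos 16,17,18,19,20,21,22,23,24,25,26,27,28,29,30,31): 1⊕1⊕1⊕1⊕0⊕1⊕0⊕0⊕1⊕1⊕1⊕0⊕0⊕0⊕0⊕1 = 1
Syndrome s16…s1 = 11010 → error at position 26.
Flip position 26: 0000101001010011111010011100001 → 0000101001010011111010011000001
Read data bits from positions 3,5,6,7,9,10,11,12,13,14,15,17,18,19,20,21,22,23,24,25,26,27,28,29,30,31: 01010101001111010011000001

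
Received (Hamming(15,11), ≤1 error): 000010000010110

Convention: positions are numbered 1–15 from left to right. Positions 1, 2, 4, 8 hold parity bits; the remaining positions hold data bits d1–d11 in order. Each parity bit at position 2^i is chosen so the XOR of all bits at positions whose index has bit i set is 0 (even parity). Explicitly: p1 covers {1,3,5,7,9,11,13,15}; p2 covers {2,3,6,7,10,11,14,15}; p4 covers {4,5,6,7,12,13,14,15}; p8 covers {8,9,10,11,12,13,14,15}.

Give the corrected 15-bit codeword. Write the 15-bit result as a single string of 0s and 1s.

000010000010010

s1 (pos 1,3,5,7,9,11,13,15): 0⊕0⊕1⊕0⊕0⊕1⊕1⊕0 = 1
s2 (pos 2,3,6,7,10,11,14,15): 0⊕0⊕0⊕0⊕0⊕1⊕1⊕0 = 0
s4 (pos 4,5,6,7,12,13,14,15): 0⊕1⊕0⊕0⊕0⊕1⊕1⊕0 = 1
s8 (pos 8,9,10,11,12,13,14,15): 0⊕0⊕0⊕1⊕0⊕1⊕1⊕0 = 1
Syndrome s8…s1 = 1101 → error at position 13.
Flip position 13: 000010000010110 → 000010000010010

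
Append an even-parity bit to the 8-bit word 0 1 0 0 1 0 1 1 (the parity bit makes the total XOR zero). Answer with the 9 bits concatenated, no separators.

XOR of the 8 data bits: 0⊕1⊕0⊕0⊕1⊕0⊕1⊕1 = 0
Parity bit = 0 (so all 9 bits XOR to 0).

010010110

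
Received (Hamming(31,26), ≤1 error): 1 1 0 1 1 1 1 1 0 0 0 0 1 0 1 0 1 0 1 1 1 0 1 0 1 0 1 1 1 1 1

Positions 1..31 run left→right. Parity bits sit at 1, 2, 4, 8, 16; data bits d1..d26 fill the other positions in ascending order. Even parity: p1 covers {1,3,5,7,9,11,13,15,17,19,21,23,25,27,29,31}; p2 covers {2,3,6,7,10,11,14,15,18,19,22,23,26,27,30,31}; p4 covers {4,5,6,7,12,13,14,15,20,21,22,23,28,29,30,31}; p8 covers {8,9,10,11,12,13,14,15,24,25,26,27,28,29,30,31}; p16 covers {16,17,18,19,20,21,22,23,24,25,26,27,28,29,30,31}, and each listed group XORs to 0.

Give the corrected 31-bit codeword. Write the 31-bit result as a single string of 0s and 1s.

1101111100001010101110101011110

s1 (pos 1,3,5,7,9,11,13,15,17,19,21,23,25,27,29,31): 1⊕0⊕1⊕1⊕0⊕0⊕1⊕1⊕1⊕1⊕1⊕1⊕1⊕1⊕1⊕1 = 1
s2 (pos 2,3,6,7,10,11,14,15,18,19,22,23,26,27,30,31): 1⊕0⊕1⊕1⊕0⊕0⊕0⊕1⊕0⊕1⊕0⊕1⊕0⊕1⊕1⊕1 = 1
s4 (pos 4,5,6,7,12,13,14,15,20,21,22,23,28,29,30,31): 1⊕1⊕1⊕1⊕0⊕1⊕0⊕1⊕1⊕1⊕0⊕1⊕1⊕1⊕1⊕1 = 1
s8 (pos 8,9,10,11,12,13,14,15,24,25,26,27,28,29,30,31): 1⊕0⊕0⊕0⊕0⊕1⊕0⊕1⊕0⊕1⊕0⊕1⊕1⊕1⊕1⊕1 = 1
s16 (pos 16,17,18,19,20,21,22,23,24,25,26,27,28,29,30,31): 0⊕1⊕0⊕1⊕1⊕1⊕0⊕1⊕0⊕1⊕0⊕1⊕1⊕1⊕1⊕1 = 1
Syndrome s16…s1 = 11111 → error at position 31.
Flip position 31: 1101111100001010101110101011111 → 1101111100001010101110101011110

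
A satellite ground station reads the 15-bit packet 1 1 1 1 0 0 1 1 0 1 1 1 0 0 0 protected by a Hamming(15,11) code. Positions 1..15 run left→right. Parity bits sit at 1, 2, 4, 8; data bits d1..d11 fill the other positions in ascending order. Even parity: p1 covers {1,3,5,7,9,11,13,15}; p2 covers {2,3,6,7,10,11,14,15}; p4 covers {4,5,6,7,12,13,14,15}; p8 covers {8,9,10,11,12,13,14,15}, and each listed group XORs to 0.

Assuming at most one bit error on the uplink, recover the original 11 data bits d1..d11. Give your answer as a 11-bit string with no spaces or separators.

10110111000

s1 (pos 1,3,5,7,9,11,13,15): 1⊕1⊕0⊕1⊕0⊕1⊕0⊕0 = 0
s2 (pos 2,3,6,7,10,11,14,15): 1⊕1⊕0⊕1⊕1⊕1⊕0⊕0 = 1
s4 (pos 4,5,6,7,12,13,14,15): 1⊕0⊕0⊕1⊕1⊕0⊕0⊕0 = 1
s8 (pos 8,9,10,11,12,13,14,15): 1⊕0⊕1⊕1⊕1⊕0⊕0⊕0 = 0
Syndrome s8…s1 = 0110 → error at position 6.
Flip position 6: 111100110111000 → 111101110111000
Read data bits from positions 3,5,6,7,9,10,11,12,13,14,15: 10110111000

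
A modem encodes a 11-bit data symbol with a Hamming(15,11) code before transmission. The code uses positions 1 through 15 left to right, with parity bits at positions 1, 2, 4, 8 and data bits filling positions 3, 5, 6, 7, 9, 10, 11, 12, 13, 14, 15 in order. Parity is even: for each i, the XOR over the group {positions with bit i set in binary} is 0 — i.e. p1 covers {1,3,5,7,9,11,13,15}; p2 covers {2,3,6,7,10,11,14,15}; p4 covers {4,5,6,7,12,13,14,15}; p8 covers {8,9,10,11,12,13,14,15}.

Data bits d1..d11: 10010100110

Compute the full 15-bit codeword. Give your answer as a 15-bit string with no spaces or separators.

101100110100110

Place data at non-parity positions: p1 p2 1 p4 0 0 1 p8 0 1 0 0 1 1 0
p1 (pos 1,3,5,7,9,11,13,15): XOR of data positions = 1⊕0⊕1⊕0⊕0⊕1⊕0 = 1
p2 (pos 2,3,6,7,10,11,14,15): XOR of data positions = 1⊕0⊕1⊕1⊕0⊕1⊕0 = 0
p4 (pos 4,5,6,7,12,13,14,15): XOR of data positions = 0⊕0⊕1⊕0⊕1⊕1⊕0 = 1
p8 (pos 8,9,10,11,12,13,14,15): XOR of data positions = 0⊕1⊕0⊕0⊕1⊕1⊕0 = 1
Codeword: 101100110100110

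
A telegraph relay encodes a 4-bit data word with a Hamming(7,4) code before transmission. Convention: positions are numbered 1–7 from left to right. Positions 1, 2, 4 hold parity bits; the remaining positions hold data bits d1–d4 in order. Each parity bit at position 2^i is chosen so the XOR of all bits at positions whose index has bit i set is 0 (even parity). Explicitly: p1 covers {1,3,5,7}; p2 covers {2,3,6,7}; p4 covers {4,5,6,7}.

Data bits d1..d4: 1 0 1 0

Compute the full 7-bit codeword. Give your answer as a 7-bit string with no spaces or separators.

1011010

Place data at non-parity positions: p1 p2 1 p4 0 1 0
p1 (pos 1,3,5,7): XOR of data positions = 1⊕0⊕0 = 1
p2 (pos 2,3,6,7): XOR of data positions = 1⊕1⊕0 = 0
p4 (pos 4,5,6,7): XOR of data positions = 0⊕1⊕0 = 1
Codeword: 1011010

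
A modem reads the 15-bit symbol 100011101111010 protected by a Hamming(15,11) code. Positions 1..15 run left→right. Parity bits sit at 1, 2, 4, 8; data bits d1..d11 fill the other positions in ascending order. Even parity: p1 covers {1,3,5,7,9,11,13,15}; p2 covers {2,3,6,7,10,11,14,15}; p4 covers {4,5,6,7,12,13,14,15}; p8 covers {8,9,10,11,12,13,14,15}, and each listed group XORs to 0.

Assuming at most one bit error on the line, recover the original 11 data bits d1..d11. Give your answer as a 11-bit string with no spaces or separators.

s1 (pos 1,3,5,7,9,11,13,15): 1⊕0⊕1⊕1⊕1⊕1⊕0⊕0 = 1
s2 (pos 2,3,6,7,10,11,14,15): 0⊕0⊕1⊕1⊕1⊕1⊕1⊕0 = 1
s4 (pos 4,5,6,7,12,13,14,15): 0⊕1⊕1⊕1⊕1⊕0⊕1⊕0 = 1
s8 (pos 8,9,10,11,12,13,14,15): 0⊕1⊕1⊕1⊕1⊕0⊕1⊕0 = 1
Syndrome s8…s1 = 1111 → error at position 15.
Flip position 15: 100011101111010 → 100011101111011
Read data bits from positions 3,5,6,7,9,10,11,12,13,14,15: 01111111011

01111111011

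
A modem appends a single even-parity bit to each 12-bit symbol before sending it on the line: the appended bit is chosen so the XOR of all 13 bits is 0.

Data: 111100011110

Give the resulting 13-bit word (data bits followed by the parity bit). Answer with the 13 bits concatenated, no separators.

XOR of the 12 data bits: 1⊕1⊕1⊕1⊕0⊕0⊕0⊕1⊕1⊕1⊕1⊕0 = 0
Parity bit = 0 (so all 13 bits XOR to 0).

1111000111100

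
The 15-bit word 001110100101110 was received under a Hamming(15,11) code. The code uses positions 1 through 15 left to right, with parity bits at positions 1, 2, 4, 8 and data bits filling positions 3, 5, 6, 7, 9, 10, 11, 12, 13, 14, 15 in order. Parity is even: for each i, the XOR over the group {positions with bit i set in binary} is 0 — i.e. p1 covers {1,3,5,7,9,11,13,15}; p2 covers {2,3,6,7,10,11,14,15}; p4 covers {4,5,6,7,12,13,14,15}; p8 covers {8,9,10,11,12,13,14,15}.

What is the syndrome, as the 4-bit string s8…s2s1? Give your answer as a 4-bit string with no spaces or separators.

s1 (pos 1,3,5,7,9,11,13,15): 0⊕1⊕1⊕1⊕0⊕0⊕1⊕0 = 0
s2 (pos 2,3,6,7,10,11,14,15): 0⊕1⊕0⊕1⊕1⊕0⊕1⊕0 = 0
s4 (pos 4,5,6,7,12,13,14,15): 1⊕1⊕0⊕1⊕1⊕1⊕1⊕0 = 0
s8 (pos 8,9,10,11,12,13,14,15): 0⊕0⊕1⊕0⊕1⊕1⊕1⊕0 = 0
Syndrome s8…s1 = 0000 → no error.

0000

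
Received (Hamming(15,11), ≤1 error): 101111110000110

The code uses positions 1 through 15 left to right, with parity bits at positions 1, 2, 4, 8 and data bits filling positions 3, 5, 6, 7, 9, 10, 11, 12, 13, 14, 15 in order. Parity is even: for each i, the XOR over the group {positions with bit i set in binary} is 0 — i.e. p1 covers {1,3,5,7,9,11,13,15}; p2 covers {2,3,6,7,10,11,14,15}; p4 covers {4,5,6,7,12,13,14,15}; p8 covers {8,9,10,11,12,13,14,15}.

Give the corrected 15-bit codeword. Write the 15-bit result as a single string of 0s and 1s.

101111111000110

s1 (pos 1,3,5,7,9,11,13,15): 1⊕1⊕1⊕1⊕0⊕0⊕1⊕0 = 1
s2 (pos 2,3,6,7,10,11,14,15): 0⊕1⊕1⊕1⊕0⊕0⊕1⊕0 = 0
s4 (pos 4,5,6,7,12,13,14,15): 1⊕1⊕1⊕1⊕0⊕1⊕1⊕0 = 0
s8 (pos 8,9,10,11,12,13,14,15): 1⊕0⊕0⊕0⊕0⊕1⊕1⊕0 = 1
Syndrome s8…s1 = 1001 → error at position 9.
Flip position 9: 101111110000110 → 101111111000110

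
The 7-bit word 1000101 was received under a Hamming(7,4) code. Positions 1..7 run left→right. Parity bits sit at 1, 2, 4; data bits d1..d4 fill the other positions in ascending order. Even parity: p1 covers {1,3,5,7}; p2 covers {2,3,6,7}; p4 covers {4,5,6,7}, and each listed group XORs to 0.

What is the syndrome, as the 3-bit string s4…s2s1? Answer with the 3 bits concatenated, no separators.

011

s1 (pos 1,3,5,7): 1⊕0⊕1⊕1 = 1
s2 (pos 2,3,6,7): 0⊕0⊕0⊕1 = 1
s4 (pos 4,5,6,7): 0⊕1⊕0⊕1 = 0
Syndrome s4…s1 = 011 → error at position 3.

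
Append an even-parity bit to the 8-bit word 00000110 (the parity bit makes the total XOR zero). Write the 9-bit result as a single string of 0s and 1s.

000001100

XOR of the 8 data bits: 0⊕0⊕0⊕0⊕0⊕1⊕1⊕0 = 0
Parity bit = 0 (so all 9 bits XOR to 0).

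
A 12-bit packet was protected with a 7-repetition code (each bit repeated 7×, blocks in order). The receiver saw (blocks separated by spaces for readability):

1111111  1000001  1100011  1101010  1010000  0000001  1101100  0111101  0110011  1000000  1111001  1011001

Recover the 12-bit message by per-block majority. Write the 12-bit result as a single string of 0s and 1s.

101100111011

Block 1 (1111111): 7 ones → 1
Block 2 (1000001): 2 ones → 0
Block 3 (1100011): 4 ones → 1
Block 4 (1101010): 4 ones → 1
Block 5 (1010000): 2 ones → 0
Block 6 (0000001): 1 one → 0
Block 7 (1101100): 4 ones → 1
Block 8 (0111101): 5 ones → 1
Block 9 (0110011): 4 ones → 1
Block 10 (1000000): 1 one → 0
Block 11 (1111001): 5 ones → 1
Block 12 (1011001): 4 ones → 1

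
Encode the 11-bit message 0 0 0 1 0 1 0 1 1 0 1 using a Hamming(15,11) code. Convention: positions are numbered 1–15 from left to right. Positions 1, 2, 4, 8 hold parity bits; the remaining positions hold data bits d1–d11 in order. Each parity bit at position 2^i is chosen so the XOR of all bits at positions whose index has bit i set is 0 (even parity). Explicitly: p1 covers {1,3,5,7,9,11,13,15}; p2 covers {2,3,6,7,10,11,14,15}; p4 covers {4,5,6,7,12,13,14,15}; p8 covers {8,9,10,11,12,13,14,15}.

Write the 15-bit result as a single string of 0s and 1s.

Place data at non-parity positions: p1 p2 0 p4 0 0 1 p8 0 1 0 1 1 0 1
p1 (pos 1,3,5,7,9,11,13,15): XOR of data positions = 0⊕0⊕1⊕0⊕0⊕1⊕1 = 1
p2 (pos 2,3,6,7,10,11,14,15): XOR of data positions = 0⊕0⊕1⊕1⊕0⊕0⊕1 = 1
p4 (pos 4,5,6,7,12,13,14,15): XOR of data positions = 0⊕0⊕1⊕1⊕1⊕0⊕1 = 0
p8 (pos 8,9,10,11,12,13,14,15): XOR of data positions = 0⊕1⊕0⊕1⊕1⊕0⊕1 = 0
Codeword: 110000100101101

110000100101101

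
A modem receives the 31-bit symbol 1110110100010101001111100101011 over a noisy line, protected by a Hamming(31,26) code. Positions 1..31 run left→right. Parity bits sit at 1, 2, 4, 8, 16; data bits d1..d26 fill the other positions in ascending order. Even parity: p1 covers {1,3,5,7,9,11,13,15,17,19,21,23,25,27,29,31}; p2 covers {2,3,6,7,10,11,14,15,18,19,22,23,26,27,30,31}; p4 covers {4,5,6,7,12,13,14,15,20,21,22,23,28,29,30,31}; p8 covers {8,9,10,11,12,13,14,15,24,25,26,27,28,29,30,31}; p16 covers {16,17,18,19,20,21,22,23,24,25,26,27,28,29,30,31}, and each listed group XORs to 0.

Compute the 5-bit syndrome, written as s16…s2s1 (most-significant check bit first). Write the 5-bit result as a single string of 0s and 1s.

01101

s1 (pos 1,3,5,7,9,11,13,15,17,19,21,23,25,27,29,31): 1⊕1⊕1⊕0⊕0⊕0⊕0⊕0⊕0⊕1⊕1⊕1⊕0⊕0⊕0⊕1 = 1
s2 (pos 2,3,6,7,10,11,14,15,18,19,22,23,26,27,30,31): 1⊕1⊕1⊕0⊕0⊕0⊕1⊕0⊕0⊕1⊕1⊕1⊕1⊕0⊕1⊕1 = 0
s4 (pos 4,5,6,7,12,13,14,15,20,21,22,23,28,29,30,31): 0⊕1⊕1⊕0⊕1⊕0⊕1⊕0⊕1⊕1⊕1⊕1⊕1⊕0⊕1⊕1 = 1
s8 (pos 8,9,10,11,12,13,14,15,24,25,26,27,28,29,30,31): 1⊕0⊕0⊕0⊕1⊕0⊕1⊕0⊕0⊕0⊕1⊕0⊕1⊕0⊕1⊕1 = 1
s16 (pos 16,17,18,19,20,21,22,23,24,25,26,27,28,29,30,31): 1⊕0⊕0⊕1⊕1⊕1⊕1⊕1⊕0⊕0⊕1⊕0⊕1⊕0⊕1⊕1 = 0
Syndrome s16…s1 = 01101 → error at position 13.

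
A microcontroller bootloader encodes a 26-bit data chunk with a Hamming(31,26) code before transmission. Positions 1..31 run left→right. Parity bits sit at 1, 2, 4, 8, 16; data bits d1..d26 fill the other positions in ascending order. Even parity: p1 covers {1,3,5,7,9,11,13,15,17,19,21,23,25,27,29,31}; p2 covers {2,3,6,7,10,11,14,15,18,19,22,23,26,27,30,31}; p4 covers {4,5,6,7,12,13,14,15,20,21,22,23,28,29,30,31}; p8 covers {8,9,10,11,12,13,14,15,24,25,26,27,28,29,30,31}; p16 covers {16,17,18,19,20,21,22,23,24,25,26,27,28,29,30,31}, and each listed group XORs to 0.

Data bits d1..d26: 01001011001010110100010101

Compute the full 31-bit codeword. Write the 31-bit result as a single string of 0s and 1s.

1000100110110011010110100010101

Place data at non-parity positions: p1 p2 0 p4 1 0 0 p8 1 0 1 1 0 0 1 p16 0 1 0 1 1 0 1 0 0 0 1 0 1 0 1
p1 (pos 1,3,5,7,9,11,13,15,17,19,21,23,25,27,29,31): XOR of data positions = 0⊕1⊕0⊕1⊕1⊕0⊕1⊕0⊕0⊕1⊕1⊕0⊕1⊕1⊕1 = 1
p2 (pos 2,3,6,7,10,11,14,15,18,19,22,23,26,27,30,31): XOR of data positions = 0⊕0⊕0⊕0⊕1⊕0⊕1⊕1⊕0⊕0⊕1⊕0⊕1⊕0⊕1 = 0
p4 (pos 4,5,6,7,12,13,14,15,20,21,22,23,28,29,30,31): XOR of data positions = 1⊕0⊕0⊕1⊕0⊕0⊕1⊕1⊕1⊕0⊕1⊕0⊕1⊕0⊕1 = 0
p8 (pos 8,9,10,11,12,13,14,15,24,25,26,27,28,29,30,31): XOR of data positions = 1⊕0⊕1⊕1⊕0⊕0⊕1⊕0⊕0⊕0⊕1⊕0⊕1⊕0⊕1 = 1
p16 (pos 16,17,18,19,20,21,22,23,24,25,26,27,28,29,30,31): XOR of data positions = 0⊕1⊕0⊕1⊕1⊕0⊕1⊕0⊕0⊕0⊕1⊕0⊕1⊕0⊕1 = 1
Codeword: 1000100110110011010110100010101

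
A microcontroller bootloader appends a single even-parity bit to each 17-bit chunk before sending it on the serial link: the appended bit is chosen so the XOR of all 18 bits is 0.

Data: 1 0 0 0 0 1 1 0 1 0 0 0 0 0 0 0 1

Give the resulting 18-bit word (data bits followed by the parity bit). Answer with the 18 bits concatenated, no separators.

100001101000000011

XOR of the 17 data bits: 1⊕0⊕0⊕0⊕0⊕1⊕1⊕0⊕1⊕0⊕0⊕0⊕0⊕0⊕0⊕0⊕1 = 1
Parity bit = 1 (so all 18 bits XOR to 0).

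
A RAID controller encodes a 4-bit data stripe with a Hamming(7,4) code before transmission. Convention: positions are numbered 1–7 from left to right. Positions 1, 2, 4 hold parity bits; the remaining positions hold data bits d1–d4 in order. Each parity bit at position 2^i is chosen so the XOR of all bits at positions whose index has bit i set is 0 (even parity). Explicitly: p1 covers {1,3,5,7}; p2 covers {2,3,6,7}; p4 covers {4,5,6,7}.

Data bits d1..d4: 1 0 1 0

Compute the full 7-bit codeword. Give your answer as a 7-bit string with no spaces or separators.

1011010

Place data at non-parity positions: p1 p2 1 p4 0 1 0
p1 (pos 1,3,5,7): XOR of data positions = 1⊕0⊕0 = 1
p2 (pos 2,3,6,7): XOR of data positions = 1⊕1⊕0 = 0
p4 (pos 4,5,6,7): XOR of data positions = 0⊕1⊕0 = 1
Codeword: 1011010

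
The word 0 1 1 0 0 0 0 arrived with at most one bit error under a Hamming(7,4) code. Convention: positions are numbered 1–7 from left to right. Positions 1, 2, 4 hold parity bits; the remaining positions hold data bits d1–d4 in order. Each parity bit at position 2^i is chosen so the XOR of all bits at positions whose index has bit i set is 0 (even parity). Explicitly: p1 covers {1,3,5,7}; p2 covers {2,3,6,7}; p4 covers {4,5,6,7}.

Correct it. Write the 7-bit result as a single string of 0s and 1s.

1110000

s1 (pos 1,3,5,7): 0⊕1⊕0⊕0 = 1
s2 (pos 2,3,6,7): 1⊕1⊕0⊕0 = 0
s4 (pos 4,5,6,7): 0⊕0⊕0⊕0 = 0
Syndrome s4…s1 = 001 → error at position 1.
Flip position 1: 0110000 → 1110000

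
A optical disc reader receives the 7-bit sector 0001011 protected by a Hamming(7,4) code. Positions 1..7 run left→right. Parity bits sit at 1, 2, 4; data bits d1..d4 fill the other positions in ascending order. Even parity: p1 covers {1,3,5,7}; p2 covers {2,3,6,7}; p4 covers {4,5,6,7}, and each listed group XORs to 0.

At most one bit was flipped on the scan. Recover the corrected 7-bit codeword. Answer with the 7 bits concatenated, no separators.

s1 (pos 1,3,5,7): 0⊕0⊕0⊕1 = 1
s2 (pos 2,3,6,7): 0⊕0⊕1⊕1 = 0
s4 (pos 4,5,6,7): 1⊕0⊕1⊕1 = 1
Syndrome s4…s1 = 101 → error at position 5.
Flip position 5: 0001011 → 0001111

0001111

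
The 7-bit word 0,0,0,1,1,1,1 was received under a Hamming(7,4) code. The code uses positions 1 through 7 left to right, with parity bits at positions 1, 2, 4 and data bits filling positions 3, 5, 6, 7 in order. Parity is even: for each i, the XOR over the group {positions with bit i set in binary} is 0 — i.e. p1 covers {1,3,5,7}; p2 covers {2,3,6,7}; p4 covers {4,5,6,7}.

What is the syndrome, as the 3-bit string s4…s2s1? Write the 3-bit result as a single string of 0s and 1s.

s1 (pos 1,3,5,7): 0⊕0⊕1⊕1 = 0
s2 (pos 2,3,6,7): 0⊕0⊕1⊕1 = 0
s4 (pos 4,5,6,7): 1⊕1⊕1⊕1 = 0
Syndrome s4…s1 = 000 → no error.

000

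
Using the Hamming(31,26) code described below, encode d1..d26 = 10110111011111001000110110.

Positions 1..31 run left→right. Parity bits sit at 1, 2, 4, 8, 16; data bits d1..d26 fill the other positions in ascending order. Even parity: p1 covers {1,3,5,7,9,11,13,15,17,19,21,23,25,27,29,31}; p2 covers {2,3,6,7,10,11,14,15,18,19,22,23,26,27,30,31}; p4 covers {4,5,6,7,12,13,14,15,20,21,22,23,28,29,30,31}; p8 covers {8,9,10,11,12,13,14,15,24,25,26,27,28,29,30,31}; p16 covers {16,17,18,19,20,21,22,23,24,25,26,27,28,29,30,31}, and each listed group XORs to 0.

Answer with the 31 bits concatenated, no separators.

Place data at non-parity positions: p1 p2 1 p4 0 1 1 p8 0 1 1 1 0 1 1 p16 1 1 1 0 0 1 0 0 0 1 1 0 1 1 0
p1 (pos 1,3,5,7,9,11,13,15,17,19,21,23,25,27,29,31): XOR of data positions = 1⊕0⊕1⊕0⊕1⊕0⊕1⊕1⊕1⊕0⊕0⊕0⊕1⊕1⊕0 = 0
p2 (pos 2,3,6,7,10,11,14,15,18,19,22,23,26,27,30,31): XOR of data positions = 1⊕1⊕1⊕1⊕1⊕1⊕1⊕1⊕1⊕1⊕0⊕1⊕1⊕1⊕0 = 1
p4 (pos 4,5,6,7,12,13,14,15,20,21,22,23,28,29,30,31): XOR of data positions = 0⊕1⊕1⊕1⊕0⊕1⊕1⊕0⊕0⊕1⊕0⊕0⊕1⊕1⊕0 = 0
p8 (pos 8,9,10,11,12,13,14,15,24,25,26,27,28,29,30,31): XOR of data positions = 0⊕1⊕1⊕1⊕0⊕1⊕1⊕0⊕0⊕1⊕1⊕0⊕1⊕1⊕0 = 1
p16 (pos 16,17,18,19,20,21,22,23,24,25,26,27,28,29,30,31): XOR of data positions = 1⊕1⊕1⊕0⊕0⊕1⊕0⊕0⊕0⊕1⊕1⊕0⊕1⊕1⊕0 = 0
Codeword: 0110011101110110111001000110110

0110011101110110111001000110110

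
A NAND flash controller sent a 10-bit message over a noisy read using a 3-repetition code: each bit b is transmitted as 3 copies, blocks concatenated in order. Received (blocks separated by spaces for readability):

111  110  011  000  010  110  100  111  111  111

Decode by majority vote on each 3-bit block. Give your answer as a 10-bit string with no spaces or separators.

1110010111

Block 1 (111): 3 ones → 1
Block 2 (110): 2 ones → 1
Block 3 (011): 2 ones → 1
Block 4 (000): 0 ones → 0
Block 5 (010): 1 one → 0
Block 6 (110): 2 ones → 1
Block 7 (100): 1 one → 0
Block 8 (111): 3 ones → 1
Block 9 (111): 3 ones → 1
Block 10 (111): 3 ones → 1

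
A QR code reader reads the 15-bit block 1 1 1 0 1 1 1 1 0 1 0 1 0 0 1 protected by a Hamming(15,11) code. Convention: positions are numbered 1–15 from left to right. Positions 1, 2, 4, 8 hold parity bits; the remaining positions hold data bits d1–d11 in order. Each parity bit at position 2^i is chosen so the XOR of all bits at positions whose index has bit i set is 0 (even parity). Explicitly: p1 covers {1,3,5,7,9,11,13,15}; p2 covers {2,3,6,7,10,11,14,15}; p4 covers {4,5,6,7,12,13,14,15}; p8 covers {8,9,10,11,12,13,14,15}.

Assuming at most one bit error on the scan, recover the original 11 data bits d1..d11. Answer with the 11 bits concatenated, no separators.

s1 (pos 1,3,5,7,9,11,13,15): 1⊕1⊕1⊕1⊕0⊕0⊕0⊕1 = 1
s2 (pos 2,3,6,7,10,11,14,15): 1⊕1⊕1⊕1⊕1⊕0⊕0⊕1 = 0
s4 (pos 4,5,6,7,12,13,14,15): 0⊕1⊕1⊕1⊕1⊕0⊕0⊕1 = 1
s8 (pos 8,9,10,11,12,13,14,15): 1⊕0⊕1⊕0⊕1⊕0⊕0⊕1 = 0
Syndrome s8…s1 = 0101 → error at position 5.
Flip position 5: 111011110101001 → 111001110101001
Read data bits from positions 3,5,6,7,9,10,11,12,13,14,15: 10110101001

10110101001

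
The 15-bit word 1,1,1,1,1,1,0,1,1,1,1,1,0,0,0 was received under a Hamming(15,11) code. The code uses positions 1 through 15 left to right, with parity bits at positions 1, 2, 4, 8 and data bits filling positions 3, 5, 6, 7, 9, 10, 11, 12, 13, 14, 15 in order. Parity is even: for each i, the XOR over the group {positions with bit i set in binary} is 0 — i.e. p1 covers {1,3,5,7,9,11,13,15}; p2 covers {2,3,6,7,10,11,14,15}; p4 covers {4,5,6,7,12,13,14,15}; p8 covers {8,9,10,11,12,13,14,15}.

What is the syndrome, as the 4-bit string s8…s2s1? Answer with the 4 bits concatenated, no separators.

s1 (pos 1,3,5,7,9,11,13,15): 1⊕1⊕1⊕0⊕1⊕1⊕0⊕0 = 1
s2 (pos 2,3,6,7,10,11,14,15): 1⊕1⊕1⊕0⊕1⊕1⊕0⊕0 = 1
s4 (pos 4,5,6,7,12,13,14,15): 1⊕1⊕1⊕0⊕1⊕0⊕0⊕0 = 0
s8 (pos 8,9,10,11,12,13,14,15): 1⊕1⊕1⊕1⊕1⊕0⊕0⊕0 = 1
Syndrome s8…s1 = 1011 → error at position 11.

1011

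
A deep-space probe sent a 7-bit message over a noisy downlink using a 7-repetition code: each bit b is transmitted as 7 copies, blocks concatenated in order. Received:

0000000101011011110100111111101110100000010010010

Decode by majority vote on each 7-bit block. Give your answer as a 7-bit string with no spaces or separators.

Block 1 (0000000): 0 ones → 0
Block 2 (1010110): 4 ones → 1
Block 3 (1111010): 5 ones → 1
Block 4 (0111111): 6 ones → 1
Block 5 (1011101): 5 ones → 1
Block 6 (0000001): 1 one → 0
Block 7 (0010010): 2 ones → 0

0111100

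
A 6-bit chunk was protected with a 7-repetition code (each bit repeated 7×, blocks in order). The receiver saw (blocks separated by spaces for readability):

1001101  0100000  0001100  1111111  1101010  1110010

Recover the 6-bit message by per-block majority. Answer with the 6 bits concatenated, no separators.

Block 1 (1001101): 4 ones → 1
Block 2 (0100000): 1 one → 0
Block 3 (0001100): 2 ones → 0
Block 4 (1111111): 7 ones → 1
Block 5 (1101010): 4 ones → 1
Block 6 (1110010): 4 ones → 1

100111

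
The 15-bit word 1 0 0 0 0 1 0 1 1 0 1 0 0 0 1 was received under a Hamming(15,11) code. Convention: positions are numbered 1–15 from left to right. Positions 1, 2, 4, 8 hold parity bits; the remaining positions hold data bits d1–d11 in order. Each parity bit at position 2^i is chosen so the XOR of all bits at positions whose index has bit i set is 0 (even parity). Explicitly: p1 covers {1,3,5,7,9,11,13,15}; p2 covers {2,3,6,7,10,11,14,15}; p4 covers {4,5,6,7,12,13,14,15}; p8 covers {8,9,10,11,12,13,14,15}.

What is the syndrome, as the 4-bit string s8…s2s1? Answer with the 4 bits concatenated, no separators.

s1 (pos 1,3,5,7,9,11,13,15): 1⊕0⊕0⊕0⊕1⊕1⊕0⊕1 = 0
s2 (pos 2,3,6,7,10,11,14,15): 0⊕0⊕1⊕0⊕0⊕1⊕0⊕1 = 1
s4 (pos 4,5,6,7,12,13,14,15): 0⊕0⊕1⊕0⊕0⊕0⊕0⊕1 = 0
s8 (pos 8,9,10,11,12,13,14,15): 1⊕1⊕0⊕1⊕0⊕0⊕0⊕1 = 0
Syndrome s8…s1 = 0010 → error at position 2.

0010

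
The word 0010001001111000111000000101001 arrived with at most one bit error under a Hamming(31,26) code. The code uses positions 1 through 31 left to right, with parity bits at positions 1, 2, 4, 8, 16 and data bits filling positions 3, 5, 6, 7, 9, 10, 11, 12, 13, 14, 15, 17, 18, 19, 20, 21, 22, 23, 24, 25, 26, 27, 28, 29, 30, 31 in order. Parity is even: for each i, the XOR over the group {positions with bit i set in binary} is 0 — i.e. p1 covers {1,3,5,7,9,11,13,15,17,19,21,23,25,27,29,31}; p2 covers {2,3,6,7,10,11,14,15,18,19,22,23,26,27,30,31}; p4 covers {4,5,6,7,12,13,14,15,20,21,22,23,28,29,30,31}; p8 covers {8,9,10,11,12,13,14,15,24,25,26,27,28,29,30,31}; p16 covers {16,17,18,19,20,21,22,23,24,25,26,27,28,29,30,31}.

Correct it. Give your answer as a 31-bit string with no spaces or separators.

0010001001110000111000000101001

s1 (pos 1,3,5,7,9,11,13,15,17,19,21,23,25,27,29,31): 0⊕1⊕0⊕1⊕0⊕1⊕1⊕0⊕1⊕1⊕0⊕0⊕0⊕0⊕0⊕1 = 1
s2 (pos 2,3,6,7,10,11,14,15,18,19,22,23,26,27,30,31): 0⊕1⊕0⊕1⊕1⊕1⊕0⊕0⊕1⊕1⊕0⊕0⊕1⊕0⊕0⊕1 = 0
s4 (pos 4,5,6,7,12,13,14,15,20,21,22,23,28,29,30,31): 0⊕0⊕0⊕1⊕1⊕1⊕0⊕0⊕0⊕0⊕0⊕0⊕1⊕0⊕0⊕1 = 1
s8 (pos 8,9,10,11,12,13,14,15,24,25,26,27,28,29,30,31): 0⊕0⊕1⊕1⊕1⊕1⊕0⊕0⊕0⊕0⊕1⊕0⊕1⊕0⊕0⊕1 = 1
s16 (pos 16,17,18,19,20,21,22,23,24,25,26,27,28,29,30,31): 0⊕1⊕1⊕1⊕0⊕0⊕0⊕0⊕0⊕0⊕1⊕0⊕1⊕0⊕0⊕1 = 0
Syndrome s16…s1 = 01101 → error at position 13.
Flip position 13: 0010001001111000111000000101001 → 0010001001110000111000000101001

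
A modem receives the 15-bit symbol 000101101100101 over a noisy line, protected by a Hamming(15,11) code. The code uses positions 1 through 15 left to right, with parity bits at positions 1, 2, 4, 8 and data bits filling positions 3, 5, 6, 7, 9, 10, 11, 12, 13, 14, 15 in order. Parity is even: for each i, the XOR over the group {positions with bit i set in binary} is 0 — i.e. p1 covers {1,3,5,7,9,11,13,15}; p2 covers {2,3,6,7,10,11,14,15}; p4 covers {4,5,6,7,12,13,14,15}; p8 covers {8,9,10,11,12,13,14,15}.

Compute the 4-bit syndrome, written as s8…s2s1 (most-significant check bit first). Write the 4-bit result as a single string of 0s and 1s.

s1 (pos 1,3,5,7,9,11,13,15): 0⊕0⊕0⊕1⊕1⊕0⊕1⊕1 = 0
s2 (pos 2,3,6,7,10,11,14,15): 0⊕0⊕1⊕1⊕1⊕0⊕0⊕1 = 0
s4 (pos 4,5,6,7,12,13,14,15): 1⊕0⊕1⊕1⊕0⊕1⊕0⊕1 = 1
s8 (pos 8,9,10,11,12,13,14,15): 0⊕1⊕1⊕0⊕0⊕1⊕0⊕1 = 0
Syndrome s8…s1 = 0100 → error at position 4.

0100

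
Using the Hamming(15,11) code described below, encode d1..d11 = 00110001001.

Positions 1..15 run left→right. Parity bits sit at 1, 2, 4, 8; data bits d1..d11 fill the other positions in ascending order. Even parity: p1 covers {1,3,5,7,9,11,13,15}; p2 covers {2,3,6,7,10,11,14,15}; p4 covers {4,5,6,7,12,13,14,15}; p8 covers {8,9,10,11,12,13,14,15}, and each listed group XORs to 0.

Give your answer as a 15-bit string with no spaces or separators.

Place data at non-parity positions: p1 p2 0 p4 0 1 1 p8 0 0 0 1 0 0 1
p1 (pos 1,3,5,7,9,11,13,15): XOR of data positions = 0⊕0⊕1⊕0⊕0⊕0⊕1 = 0
p2 (pos 2,3,6,7,10,11,14,15): XOR of data positions = 0⊕1⊕1⊕0⊕0⊕0⊕1 = 1
p4 (pos 4,5,6,7,12,13,14,15): XOR of data positions = 0⊕1⊕1⊕1⊕0⊕0⊕1 = 0
p8 (pos 8,9,10,11,12,13,14,15): XOR of data positions = 0⊕0⊕0⊕1⊕0⊕0⊕1 = 0
Codeword: 010001100001001

010001100001001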